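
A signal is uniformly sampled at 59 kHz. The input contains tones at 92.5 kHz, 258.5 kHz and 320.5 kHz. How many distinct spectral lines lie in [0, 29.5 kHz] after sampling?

fs/2 = 29.5 kHz.
92.5 kHz mod fs = 33.5 kHz.
33.5 kHz > fs/2 = 29.5 kHz, folds to fs − 33.5 kHz = 25.5 kHz.
258.5 kHz mod fs = 22.5 kHz.
22.5 kHz ≤ fs/2 = 29.5 kHz, appears at 22.5 kHz.
320.5 kHz mod fs = 25.5 kHz.
25.5 kHz ≤ fs/2 = 29.5 kHz, appears at 25.5 kHz.
Distinct values: {22.5 kHz, 25.5 kHz} → 2.

2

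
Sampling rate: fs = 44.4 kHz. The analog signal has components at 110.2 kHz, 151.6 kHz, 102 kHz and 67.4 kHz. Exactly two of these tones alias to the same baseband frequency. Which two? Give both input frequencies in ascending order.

67.4 kHz, 110.2 kHz

fs/2 = 22.2 kHz.
110.2 kHz mod fs = 21.4 kHz.
21.4 kHz ≤ fs/2 = 22.2 kHz, appears at 21.4 kHz.
151.6 kHz mod fs = 18.4 kHz.
18.4 kHz ≤ fs/2 = 22.2 kHz, appears at 18.4 kHz.
102 kHz mod fs = 13.2 kHz.
13.2 kHz ≤ fs/2 = 22.2 kHz, appears at 13.2 kHz.
67.4 kHz mod fs = 23 kHz.
23 kHz > fs/2 = 22.2 kHz, folds to fs − 23 kHz = 21.4 kHz.
67.4 kHz and 110.2 kHz both map to 21.4 kHz.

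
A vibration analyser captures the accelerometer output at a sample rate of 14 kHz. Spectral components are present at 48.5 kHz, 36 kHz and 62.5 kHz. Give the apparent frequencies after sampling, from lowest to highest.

fs/2 = 7 kHz.
48.5 kHz mod fs = 6.5 kHz.
6.5 kHz ≤ fs/2 = 7 kHz, appears at 6.5 kHz.
36 kHz mod fs = 8 kHz.
8 kHz > fs/2 = 7 kHz, folds to fs − 8 kHz = 6 kHz.
62.5 kHz mod fs = 6.5 kHz.
6.5 kHz ≤ fs/2 = 7 kHz, appears at 6.5 kHz.
Distinct values: {6 kHz, 6.5 kHz}.

6 kHz, 6.5 kHz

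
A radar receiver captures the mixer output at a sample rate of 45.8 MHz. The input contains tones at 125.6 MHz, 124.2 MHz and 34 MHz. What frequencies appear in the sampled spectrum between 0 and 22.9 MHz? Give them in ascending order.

11.8 MHz, 13.2 MHz

fs/2 = 22.9 MHz.
125.6 MHz mod fs = 34 MHz.
34 MHz > fs/2 = 22.9 MHz, folds to fs − 34 MHz = 11.8 MHz.
124.2 MHz mod fs = 32.6 MHz.
32.6 MHz > fs/2 = 22.9 MHz, folds to fs − 32.6 MHz = 13.2 MHz.
34 MHz > fs/2 = 22.9 MHz, folds to fs − 34 MHz = 11.8 MHz.
Distinct values: {11.8 MHz, 13.2 MHz}.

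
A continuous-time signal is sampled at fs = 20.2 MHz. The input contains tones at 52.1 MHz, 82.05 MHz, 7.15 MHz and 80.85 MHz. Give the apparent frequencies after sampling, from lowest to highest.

0.05 MHz, 1.25 MHz, 7.15 MHz, 8.5 MHz

fs/2 = 10.1 MHz.
52.1 MHz mod fs = 11.7 MHz.
11.7 MHz > fs/2 = 10.1 MHz, folds to fs − 11.7 MHz = 8.5 MHz.
82.05 MHz mod fs = 1.25 MHz.
1.25 MHz ≤ fs/2 = 10.1 MHz, appears at 1.25 MHz.
7.15 MHz ≤ fs/2 = 10.1 MHz, passes unchanged.
80.85 MHz mod fs = 0.05 MHz.
0.05 MHz ≤ fs/2 = 10.1 MHz, appears at 0.05 MHz.
Distinct values: {0.05 MHz, 1.25 MHz, 7.15 MHz, 8.5 MHz}.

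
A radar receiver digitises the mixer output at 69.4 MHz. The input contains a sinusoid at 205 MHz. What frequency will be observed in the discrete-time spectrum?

205 MHz mod fs = 66.2 MHz.
66.2 MHz > fs/2 = 34.7 MHz, folds to fs − 66.2 MHz = 3.2 MHz.

3.2 MHz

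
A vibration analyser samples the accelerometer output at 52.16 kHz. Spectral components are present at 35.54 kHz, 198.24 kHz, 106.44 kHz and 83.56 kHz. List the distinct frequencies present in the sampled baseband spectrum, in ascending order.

2.12 kHz, 10.4 kHz, 16.62 kHz, 20.76 kHz

fs/2 = 26.08 kHz.
35.54 kHz > fs/2 = 26.08 kHz, folds to fs − 35.54 kHz = 16.62 kHz.
198.24 kHz mod fs = 41.76 kHz.
41.76 kHz > fs/2 = 26.08 kHz, folds to fs − 41.76 kHz = 10.4 kHz.
106.44 kHz mod fs = 2.12 kHz.
2.12 kHz ≤ fs/2 = 26.08 kHz, appears at 2.12 kHz.
83.56 kHz mod fs = 31.4 kHz.
31.4 kHz > fs/2 = 26.08 kHz, folds to fs − 31.4 kHz = 20.76 kHz.
Distinct values: {2.12 kHz, 10.4 kHz, 16.62 kHz, 20.76 kHz}.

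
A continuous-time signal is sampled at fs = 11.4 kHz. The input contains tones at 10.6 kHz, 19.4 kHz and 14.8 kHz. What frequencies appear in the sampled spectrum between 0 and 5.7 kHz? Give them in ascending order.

fs/2 = 5.7 kHz.
10.6 kHz > fs/2 = 5.7 kHz, folds to fs − 10.6 kHz = 0.8 kHz.
19.4 kHz mod fs = 8 kHz.
8 kHz > fs/2 = 5.7 kHz, folds to fs − 8 kHz = 3.4 kHz.
14.8 kHz mod fs = 3.4 kHz.
3.4 kHz ≤ fs/2 = 5.7 kHz, appears at 3.4 kHz.
Distinct values: {0.8 kHz, 3.4 kHz}.

0.8 kHz, 3.4 kHz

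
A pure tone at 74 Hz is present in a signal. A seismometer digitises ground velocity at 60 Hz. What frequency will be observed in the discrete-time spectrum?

74 Hz mod fs = 14 Hz.
14 Hz ≤ fs/2 = 30 Hz, appears at 14 Hz.

14 Hz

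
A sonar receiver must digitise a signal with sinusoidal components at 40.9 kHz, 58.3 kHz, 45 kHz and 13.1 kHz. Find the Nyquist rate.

Highest-frequency component: 58.3 kHz.
Nyquist rate = 2 × 58.3 kHz = 116.6 kHz.

116.6 kHz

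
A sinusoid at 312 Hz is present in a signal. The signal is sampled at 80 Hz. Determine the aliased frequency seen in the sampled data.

312 Hz mod fs = 72 Hz.
72 Hz > fs/2 = 40 Hz, folds to fs − 72 Hz = 8 Hz.

8 Hz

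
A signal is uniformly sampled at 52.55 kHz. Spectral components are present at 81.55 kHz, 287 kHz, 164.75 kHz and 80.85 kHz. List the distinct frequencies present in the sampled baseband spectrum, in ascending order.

7.1 kHz, 23.55 kHz, 24.25 kHz

fs/2 = 26.275 kHz.
81.55 kHz mod fs = 29 kHz.
29 kHz > fs/2 = 26.275 kHz, folds to fs − 29 kHz = 23.55 kHz.
287 kHz mod fs = 24.25 kHz.
24.25 kHz ≤ fs/2 = 26.275 kHz, appears at 24.25 kHz.
164.75 kHz mod fs = 7.1 kHz.
7.1 kHz ≤ fs/2 = 26.275 kHz, appears at 7.1 kHz.
80.85 kHz mod fs = 28.3 kHz.
28.3 kHz > fs/2 = 26.275 kHz, folds to fs − 28.3 kHz = 24.25 kHz.
Distinct values: {7.1 kHz, 23.55 kHz, 24.25 kHz}.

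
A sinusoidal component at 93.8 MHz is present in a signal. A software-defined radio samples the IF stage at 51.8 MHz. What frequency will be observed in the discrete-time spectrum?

93.8 MHz mod fs = 42 MHz.
42 MHz > fs/2 = 25.9 MHz, folds to fs − 42 MHz = 9.8 MHz.

9.8 MHz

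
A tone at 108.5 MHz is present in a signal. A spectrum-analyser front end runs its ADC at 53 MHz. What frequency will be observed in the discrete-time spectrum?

2.5 MHz

108.5 MHz mod fs = 2.5 MHz.
2.5 MHz ≤ fs/2 = 26.5 MHz, appears at 2.5 MHz.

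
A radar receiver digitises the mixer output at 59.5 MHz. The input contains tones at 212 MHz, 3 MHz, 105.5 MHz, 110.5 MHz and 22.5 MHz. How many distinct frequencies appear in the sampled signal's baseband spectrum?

5

fs/2 = 29.75 MHz.
212 MHz mod fs = 33.5 MHz.
33.5 MHz > fs/2 = 29.75 MHz, folds to fs − 33.5 MHz = 26 MHz.
3 MHz ≤ fs/2 = 29.75 MHz, passes unchanged.
105.5 MHz mod fs = 46 MHz.
46 MHz > fs/2 = 29.75 MHz, folds to fs − 46 MHz = 13.5 MHz.
110.5 MHz mod fs = 51 MHz.
51 MHz > fs/2 = 29.75 MHz, folds to fs − 51 MHz = 8.5 MHz.
22.5 MHz ≤ fs/2 = 29.75 MHz, passes unchanged.
Distinct values: {3 MHz, 8.5 MHz, 13.5 MHz, 22.5 MHz, 26 MHz} → 5.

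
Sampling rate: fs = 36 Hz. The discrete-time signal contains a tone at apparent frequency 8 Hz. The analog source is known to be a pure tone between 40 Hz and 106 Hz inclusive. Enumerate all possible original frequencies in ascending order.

Frequencies that alias to 8 Hz are k·fs ± 8 Hz for integer k ≥ 0.
k=0: 8 Hz.
k=1: 28 Hz, 44 Hz.
k=2: 64 Hz, 80 Hz.
k=3: 100 Hz, 116 Hz.
k=4: 136 Hz, 152 Hz.
Within [40 Hz, 106 Hz]: 44 Hz, 64 Hz, 80 Hz, 100 Hz.

44 Hz, 64 Hz, 80 Hz, 100 Hz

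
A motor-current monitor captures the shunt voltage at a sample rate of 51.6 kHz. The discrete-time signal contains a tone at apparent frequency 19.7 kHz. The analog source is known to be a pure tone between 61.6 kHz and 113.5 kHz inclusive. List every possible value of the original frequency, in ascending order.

Frequencies that alias to 19.7 kHz are k·fs ± 19.7 kHz for integer k ≥ 0.
k=0: 19.7 kHz.
k=1: 31.9 kHz, 71.3 kHz.
k=2: 83.5 kHz, 122.9 kHz.
k=3: 135.1 kHz, 174.5 kHz.
Within [61.6 kHz, 113.5 kHz]: 71.3 kHz, 83.5 kHz.

71.3 kHz, 83.5 kHz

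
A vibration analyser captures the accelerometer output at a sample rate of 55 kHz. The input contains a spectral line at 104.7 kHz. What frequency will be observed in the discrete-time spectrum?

5.3 kHz

104.7 kHz mod fs = 49.7 kHz.
49.7 kHz > fs/2 = 27.5 kHz, folds to fs − 49.7 kHz = 5.3 kHz.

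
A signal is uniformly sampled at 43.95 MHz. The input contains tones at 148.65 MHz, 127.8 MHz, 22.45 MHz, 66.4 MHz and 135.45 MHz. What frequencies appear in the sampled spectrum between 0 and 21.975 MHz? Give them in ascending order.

fs/2 = 21.975 MHz.
148.65 MHz mod fs = 16.8 MHz.
16.8 MHz ≤ fs/2 = 21.975 MHz, appears at 16.8 MHz.
127.8 MHz mod fs = 39.9 MHz.
39.9 MHz > fs/2 = 21.975 MHz, folds to fs − 39.9 MHz = 4.05 MHz.
22.45 MHz > fs/2 = 21.975 MHz, folds to fs − 22.45 MHz = 21.5 MHz.
66.4 MHz mod fs = 22.45 MHz.
22.45 MHz > fs/2 = 21.975 MHz, folds to fs − 22.45 MHz = 21.5 MHz.
135.45 MHz mod fs = 3.6 MHz.
3.6 MHz ≤ fs/2 = 21.975 MHz, appears at 3.6 MHz.
Distinct values: {3.6 MHz, 4.05 MHz, 16.8 MHz, 21.5 MHz}.

3.6 MHz, 4.05 MHz, 16.8 MHz, 21.5 MHz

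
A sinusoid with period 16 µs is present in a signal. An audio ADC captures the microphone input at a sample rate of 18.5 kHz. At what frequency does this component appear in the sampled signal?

7 kHz

T = 16 µs → f = 1/T = 62.5 kHz.
62.5 kHz mod fs = 7 kHz.
7 kHz ≤ fs/2 = 9.25 kHz, appears at 7 kHz.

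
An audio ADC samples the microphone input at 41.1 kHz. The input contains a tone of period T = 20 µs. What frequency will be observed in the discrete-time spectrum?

8.9 kHz

T = 20 µs → f = 1/T = 50 kHz.
50 kHz mod fs = 8.9 kHz.
8.9 kHz ≤ fs/2 = 20.55 kHz, appears at 8.9 kHz.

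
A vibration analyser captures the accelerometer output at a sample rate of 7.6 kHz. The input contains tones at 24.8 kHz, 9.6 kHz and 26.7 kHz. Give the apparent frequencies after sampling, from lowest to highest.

fs/2 = 3.8 kHz.
24.8 kHz mod fs = 2 kHz.
2 kHz ≤ fs/2 = 3.8 kHz, appears at 2 kHz.
9.6 kHz mod fs = 2 kHz.
2 kHz ≤ fs/2 = 3.8 kHz, appears at 2 kHz.
26.7 kHz mod fs = 3.9 kHz.
3.9 kHz > fs/2 = 3.8 kHz, folds to fs − 3.9 kHz = 3.7 kHz.
Distinct values: {2 kHz, 3.7 kHz}.

2 kHz, 3.7 kHz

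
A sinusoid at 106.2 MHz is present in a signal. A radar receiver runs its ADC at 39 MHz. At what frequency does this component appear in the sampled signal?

10.8 MHz

106.2 MHz mod fs = 28.2 MHz.
28.2 MHz > fs/2 = 19.5 MHz, folds to fs − 28.2 MHz = 10.8 MHz.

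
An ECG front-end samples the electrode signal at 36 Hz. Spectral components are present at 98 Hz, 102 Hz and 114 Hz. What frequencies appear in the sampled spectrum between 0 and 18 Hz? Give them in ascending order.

fs/2 = 18 Hz.
98 Hz mod fs = 26 Hz.
26 Hz > fs/2 = 18 Hz, folds to fs − 26 Hz = 10 Hz.
102 Hz mod fs = 30 Hz.
30 Hz > fs/2 = 18 Hz, folds to fs − 30 Hz = 6 Hz.
114 Hz mod fs = 6 Hz.
6 Hz ≤ fs/2 = 18 Hz, appears at 6 Hz.
Distinct values: {6 Hz, 10 Hz}.

6 Hz, 10 Hz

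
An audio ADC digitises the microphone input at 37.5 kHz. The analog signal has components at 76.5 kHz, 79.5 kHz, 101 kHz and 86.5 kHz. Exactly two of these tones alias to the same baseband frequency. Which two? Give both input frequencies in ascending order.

fs/2 = 18.75 kHz.
76.5 kHz mod fs = 1.5 kHz.
1.5 kHz ≤ fs/2 = 18.75 kHz, appears at 1.5 kHz.
79.5 kHz mod fs = 4.5 kHz.
4.5 kHz ≤ fs/2 = 18.75 kHz, appears at 4.5 kHz.
101 kHz mod fs = 26 kHz.
26 kHz > fs/2 = 18.75 kHz, folds to fs − 26 kHz = 11.5 kHz.
86.5 kHz mod fs = 11.5 kHz.
11.5 kHz ≤ fs/2 = 18.75 kHz, appears at 11.5 kHz.
86.5 kHz and 101 kHz both map to 11.5 kHz.

86.5 kHz, 101 kHz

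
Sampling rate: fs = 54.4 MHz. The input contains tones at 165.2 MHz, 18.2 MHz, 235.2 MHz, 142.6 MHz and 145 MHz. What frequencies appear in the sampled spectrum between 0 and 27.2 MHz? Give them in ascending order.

2 MHz, 17.6 MHz, 18.2 MHz, 20.6 MHz

fs/2 = 27.2 MHz.
165.2 MHz mod fs = 2 MHz.
2 MHz ≤ fs/2 = 27.2 MHz, appears at 2 MHz.
18.2 MHz ≤ fs/2 = 27.2 MHz, passes unchanged.
235.2 MHz mod fs = 17.6 MHz.
17.6 MHz ≤ fs/2 = 27.2 MHz, appears at 17.6 MHz.
142.6 MHz mod fs = 33.8 MHz.
33.8 MHz > fs/2 = 27.2 MHz, folds to fs − 33.8 MHz = 20.6 MHz.
145 MHz mod fs = 36.2 MHz.
36.2 MHz > fs/2 = 27.2 MHz, folds to fs − 36.2 MHz = 18.2 MHz.
Distinct values: {2 MHz, 17.6 MHz, 18.2 MHz, 20.6 MHz}.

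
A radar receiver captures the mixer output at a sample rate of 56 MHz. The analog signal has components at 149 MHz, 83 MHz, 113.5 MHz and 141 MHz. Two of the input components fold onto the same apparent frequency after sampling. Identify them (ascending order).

fs/2 = 28 MHz.
149 MHz mod fs = 37 MHz.
37 MHz > fs/2 = 28 MHz, folds to fs − 37 MHz = 19 MHz.
83 MHz mod fs = 27 MHz.
27 MHz ≤ fs/2 = 28 MHz, appears at 27 MHz.
113.5 MHz mod fs = 1.5 MHz.
1.5 MHz ≤ fs/2 = 28 MHz, appears at 1.5 MHz.
141 MHz mod fs = 29 MHz.
29 MHz > fs/2 = 28 MHz, folds to fs − 29 MHz = 27 MHz.
83 MHz and 141 MHz both map to 27 MHz.

83 MHz, 141 MHz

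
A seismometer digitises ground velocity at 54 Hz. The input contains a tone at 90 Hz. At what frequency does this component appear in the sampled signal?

90 Hz mod fs = 36 Hz.
36 Hz > fs/2 = 27 Hz, folds to fs − 36 Hz = 18 Hz.

18 Hz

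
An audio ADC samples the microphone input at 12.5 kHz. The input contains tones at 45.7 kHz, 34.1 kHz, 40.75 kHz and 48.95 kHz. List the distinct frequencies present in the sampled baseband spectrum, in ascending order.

fs/2 = 6.25 kHz.
45.7 kHz mod fs = 8.2 kHz.
8.2 kHz > fs/2 = 6.25 kHz, folds to fs − 8.2 kHz = 4.3 kHz.
34.1 kHz mod fs = 9.1 kHz.
9.1 kHz > fs/2 = 6.25 kHz, folds to fs − 9.1 kHz = 3.4 kHz.
40.75 kHz mod fs = 3.25 kHz.
3.25 kHz ≤ fs/2 = 6.25 kHz, appears at 3.25 kHz.
48.95 kHz mod fs = 11.45 kHz.
11.45 kHz > fs/2 = 6.25 kHz, folds to fs − 11.45 kHz = 1.05 kHz.
Distinct values: {1.05 kHz, 3.25 kHz, 3.4 kHz, 4.3 kHz}.

1.05 kHz, 3.25 kHz, 3.4 kHz, 4.3 kHz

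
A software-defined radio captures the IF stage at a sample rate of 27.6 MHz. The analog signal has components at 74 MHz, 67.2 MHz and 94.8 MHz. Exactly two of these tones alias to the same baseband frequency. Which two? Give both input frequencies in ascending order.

67.2 MHz, 94.8 MHz

fs/2 = 13.8 MHz.
74 MHz mod fs = 18.8 MHz.
18.8 MHz > fs/2 = 13.8 MHz, folds to fs − 18.8 MHz = 8.8 MHz.
67.2 MHz mod fs = 12 MHz.
12 MHz ≤ fs/2 = 13.8 MHz, appears at 12 MHz.
94.8 MHz mod fs = 12 MHz.
12 MHz ≤ fs/2 = 13.8 MHz, appears at 12 MHz.
67.2 MHz and 94.8 MHz both map to 12 MHz.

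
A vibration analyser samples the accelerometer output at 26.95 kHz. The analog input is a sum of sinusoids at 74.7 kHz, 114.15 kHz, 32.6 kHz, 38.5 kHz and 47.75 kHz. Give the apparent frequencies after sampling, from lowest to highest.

5.65 kHz, 6.15 kHz, 6.35 kHz, 11.55 kHz

fs/2 = 13.475 kHz.
74.7 kHz mod fs = 20.8 kHz.
20.8 kHz > fs/2 = 13.475 kHz, folds to fs − 20.8 kHz = 6.15 kHz.
114.15 kHz mod fs = 6.35 kHz.
6.35 kHz ≤ fs/2 = 13.475 kHz, appears at 6.35 kHz.
32.6 kHz mod fs = 5.65 kHz.
5.65 kHz ≤ fs/2 = 13.475 kHz, appears at 5.65 kHz.
38.5 kHz mod fs = 11.55 kHz.
11.55 kHz ≤ fs/2 = 13.475 kHz, appears at 11.55 kHz.
47.75 kHz mod fs = 20.8 kHz.
20.8 kHz > fs/2 = 13.475 kHz, folds to fs − 20.8 kHz = 6.15 kHz.
Distinct values: {5.65 kHz, 6.15 kHz, 6.35 kHz, 11.55 kHz}.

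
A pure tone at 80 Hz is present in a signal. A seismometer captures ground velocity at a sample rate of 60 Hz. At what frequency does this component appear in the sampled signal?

80 Hz mod fs = 20 Hz.
20 Hz ≤ fs/2 = 30 Hz, appears at 20 Hz.

20 Hz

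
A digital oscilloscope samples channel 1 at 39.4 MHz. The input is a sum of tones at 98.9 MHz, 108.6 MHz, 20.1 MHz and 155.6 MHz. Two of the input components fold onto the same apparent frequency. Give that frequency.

19.3 MHz

fs/2 = 19.7 MHz.
98.9 MHz mod fs = 20.1 MHz.
20.1 MHz > fs/2 = 19.7 MHz, folds to fs − 20.1 MHz = 19.3 MHz.
108.6 MHz mod fs = 29.8 MHz.
29.8 MHz > fs/2 = 19.7 MHz, folds to fs − 29.8 MHz = 9.6 MHz.
20.1 MHz > fs/2 = 19.7 MHz, folds to fs − 20.1 MHz = 19.3 MHz.
155.6 MHz mod fs = 37.4 MHz.
37.4 MHz > fs/2 = 19.7 MHz, folds to fs − 37.4 MHz = 2 MHz.
20.1 MHz and 98.9 MHz both map to 19.3 MHz.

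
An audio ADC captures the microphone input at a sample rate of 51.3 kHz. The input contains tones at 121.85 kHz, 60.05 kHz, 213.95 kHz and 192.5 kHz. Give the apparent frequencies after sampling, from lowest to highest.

8.75 kHz, 12.7 kHz, 19.25 kHz

fs/2 = 25.65 kHz.
121.85 kHz mod fs = 19.25 kHz.
19.25 kHz ≤ fs/2 = 25.65 kHz, appears at 19.25 kHz.
60.05 kHz mod fs = 8.75 kHz.
8.75 kHz ≤ fs/2 = 25.65 kHz, appears at 8.75 kHz.
213.95 kHz mod fs = 8.75 kHz.
8.75 kHz ≤ fs/2 = 25.65 kHz, appears at 8.75 kHz.
192.5 kHz mod fs = 38.6 kHz.
38.6 kHz > fs/2 = 25.65 kHz, folds to fs − 38.6 kHz = 12.7 kHz.
Distinct values: {8.75 kHz, 12.7 kHz, 19.25 kHz}.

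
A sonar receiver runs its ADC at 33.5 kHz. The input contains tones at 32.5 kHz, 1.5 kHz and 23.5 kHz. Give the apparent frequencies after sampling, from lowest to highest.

1 kHz, 1.5 kHz, 10 kHz

fs/2 = 16.75 kHz.
32.5 kHz > fs/2 = 16.75 kHz, folds to fs − 32.5 kHz = 1 kHz.
1.5 kHz ≤ fs/2 = 16.75 kHz, passes unchanged.
23.5 kHz > fs/2 = 16.75 kHz, folds to fs − 23.5 kHz = 10 kHz.
Distinct values: {1 kHz, 1.5 kHz, 10 kHz}.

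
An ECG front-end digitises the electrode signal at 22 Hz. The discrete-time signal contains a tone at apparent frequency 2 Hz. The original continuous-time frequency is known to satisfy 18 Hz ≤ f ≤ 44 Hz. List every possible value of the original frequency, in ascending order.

20 Hz, 24 Hz, 42 Hz

Frequencies that alias to 2 Hz are k·fs ± 2 Hz for integer k ≥ 0.
k=0: 2 Hz.
k=1: 20 Hz, 24 Hz.
k=2: 42 Hz, 46 Hz.
k=3: 64 Hz, 68 Hz.
Within [18 Hz, 44 Hz]: 20 Hz, 24 Hz, 42 Hz.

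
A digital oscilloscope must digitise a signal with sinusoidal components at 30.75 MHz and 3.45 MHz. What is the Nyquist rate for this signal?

Highest-frequency component: 30.75 MHz.
Nyquist rate = 2 × 30.75 MHz = 61.5 MHz.

61.5 MHz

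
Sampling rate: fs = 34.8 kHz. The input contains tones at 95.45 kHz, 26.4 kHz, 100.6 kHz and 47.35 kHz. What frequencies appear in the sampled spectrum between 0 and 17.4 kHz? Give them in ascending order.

fs/2 = 17.4 kHz.
95.45 kHz mod fs = 25.85 kHz.
25.85 kHz > fs/2 = 17.4 kHz, folds to fs − 25.85 kHz = 8.95 kHz.
26.4 kHz > fs/2 = 17.4 kHz, folds to fs − 26.4 kHz = 8.4 kHz.
100.6 kHz mod fs = 31 kHz.
31 kHz > fs/2 = 17.4 kHz, folds to fs − 31 kHz = 3.8 kHz.
47.35 kHz mod fs = 12.55 kHz.
12.55 kHz ≤ fs/2 = 17.4 kHz, appears at 12.55 kHz.
Distinct values: {3.8 kHz, 8.4 kHz, 8.95 kHz, 12.55 kHz}.

3.8 kHz, 8.4 kHz, 8.95 kHz, 12.55 kHz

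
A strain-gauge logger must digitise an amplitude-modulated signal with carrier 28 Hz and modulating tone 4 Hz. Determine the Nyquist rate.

64 Hz

AM sidebands sit at fc ± fm = 24 Hz and 32 Hz.
Highest-frequency component: 32 Hz.
Nyquist rate = 2 × 32 Hz = 64 Hz.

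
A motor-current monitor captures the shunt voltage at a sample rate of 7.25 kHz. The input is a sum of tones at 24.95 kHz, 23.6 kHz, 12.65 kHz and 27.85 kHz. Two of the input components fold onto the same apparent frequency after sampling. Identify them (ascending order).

12.65 kHz, 23.6 kHz

fs/2 = 3.625 kHz.
24.95 kHz mod fs = 3.2 kHz.
3.2 kHz ≤ fs/2 = 3.625 kHz, appears at 3.2 kHz.
23.6 kHz mod fs = 1.85 kHz.
1.85 kHz ≤ fs/2 = 3.625 kHz, appears at 1.85 kHz.
12.65 kHz mod fs = 5.4 kHz.
5.4 kHz > fs/2 = 3.625 kHz, folds to fs − 5.4 kHz = 1.85 kHz.
27.85 kHz mod fs = 6.1 kHz.
6.1 kHz > fs/2 = 3.625 kHz, folds to fs − 6.1 kHz = 1.15 kHz.
12.65 kHz and 23.6 kHz both map to 1.85 kHz.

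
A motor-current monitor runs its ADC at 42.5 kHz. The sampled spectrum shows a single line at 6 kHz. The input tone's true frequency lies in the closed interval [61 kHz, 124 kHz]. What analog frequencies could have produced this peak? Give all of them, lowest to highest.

Frequencies that alias to 6 kHz are k·fs ± 6 kHz for integer k ≥ 0.
k=0: 6 kHz.
k=1: 36.5 kHz, 48.5 kHz.
k=2: 79 kHz, 91 kHz.
k=3: 121.5 kHz, 133.5 kHz.
k=4: 164 kHz, 176 kHz.
Within [61 kHz, 124 kHz]: 79 kHz, 91 kHz, 121.5 kHz.

79 kHz, 91 kHz, 121.5 kHz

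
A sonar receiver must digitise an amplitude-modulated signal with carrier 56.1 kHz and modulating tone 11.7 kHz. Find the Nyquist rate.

AM sidebands sit at fc ± fm = 44.4 kHz and 67.8 kHz.
Highest-frequency component: 67.8 kHz.
Nyquist rate = 2 × 67.8 kHz = 135.6 kHz.

135.6 kHz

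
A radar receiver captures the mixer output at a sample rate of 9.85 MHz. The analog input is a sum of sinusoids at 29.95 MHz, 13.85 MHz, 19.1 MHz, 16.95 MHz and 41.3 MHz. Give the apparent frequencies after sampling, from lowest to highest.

fs/2 = 4.925 MHz.
29.95 MHz mod fs = 0.4 MHz.
0.4 MHz ≤ fs/2 = 4.925 MHz, appears at 0.4 MHz.
13.85 MHz mod fs = 4 MHz.
4 MHz ≤ fs/2 = 4.925 MHz, appears at 4 MHz.
19.1 MHz mod fs = 9.25 MHz.
9.25 MHz > fs/2 = 4.925 MHz, folds to fs − 9.25 MHz = 0.6 MHz.
16.95 MHz mod fs = 7.1 MHz.
7.1 MHz > fs/2 = 4.925 MHz, folds to fs − 7.1 MHz = 2.75 MHz.
41.3 MHz mod fs = 1.9 MHz.
1.9 MHz ≤ fs/2 = 4.925 MHz, appears at 1.9 MHz.
Distinct values: {0.4 MHz, 0.6 MHz, 1.9 MHz, 2.75 MHz, 4 MHz}.

0.4 MHz, 0.6 MHz, 1.9 MHz, 2.75 MHz, 4 MHz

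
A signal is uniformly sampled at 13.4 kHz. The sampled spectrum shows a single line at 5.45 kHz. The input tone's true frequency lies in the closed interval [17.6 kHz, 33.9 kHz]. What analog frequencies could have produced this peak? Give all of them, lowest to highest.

Frequencies that alias to 5.45 kHz are k·fs ± 5.45 kHz for integer k ≥ 0.
k=0: 5.45 kHz.
k=1: 7.95 kHz, 18.85 kHz.
k=2: 21.35 kHz, 32.25 kHz.
k=3: 34.75 kHz, 45.65 kHz.
Within [17.6 kHz, 33.9 kHz]: 18.85 kHz, 21.35 kHz, 32.25 kHz.

18.85 kHz, 21.35 kHz, 32.25 kHz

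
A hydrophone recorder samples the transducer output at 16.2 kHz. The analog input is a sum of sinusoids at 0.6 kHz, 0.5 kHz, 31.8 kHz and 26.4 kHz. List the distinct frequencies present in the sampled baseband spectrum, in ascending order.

fs/2 = 8.1 kHz.
0.6 kHz ≤ fs/2 = 8.1 kHz, passes unchanged.
0.5 kHz ≤ fs/2 = 8.1 kHz, passes unchanged.
31.8 kHz mod fs = 15.6 kHz.
15.6 kHz > fs/2 = 8.1 kHz, folds to fs − 15.6 kHz = 0.6 kHz.
26.4 kHz mod fs = 10.2 kHz.
10.2 kHz > fs/2 = 8.1 kHz, folds to fs − 10.2 kHz = 6 kHz.
Distinct values: {0.5 kHz, 0.6 kHz, 6 kHz}.

0.5 kHz, 0.6 kHz, 6 kHz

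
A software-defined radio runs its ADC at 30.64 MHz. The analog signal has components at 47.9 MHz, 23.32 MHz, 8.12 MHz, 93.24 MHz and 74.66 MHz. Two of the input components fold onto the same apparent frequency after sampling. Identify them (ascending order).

47.9 MHz, 74.66 MHz

fs/2 = 15.32 MHz.
47.9 MHz mod fs = 17.26 MHz.
17.26 MHz > fs/2 = 15.32 MHz, folds to fs − 17.26 MHz = 13.38 MHz.
23.32 MHz > fs/2 = 15.32 MHz, folds to fs − 23.32 MHz = 7.32 MHz.
8.12 MHz ≤ fs/2 = 15.32 MHz, passes unchanged.
93.24 MHz mod fs = 1.32 MHz.
1.32 MHz ≤ fs/2 = 15.32 MHz, appears at 1.32 MHz.
74.66 MHz mod fs = 13.38 MHz.
13.38 MHz ≤ fs/2 = 15.32 MHz, appears at 13.38 MHz.
47.9 MHz and 74.66 MHz both map to 13.38 MHz.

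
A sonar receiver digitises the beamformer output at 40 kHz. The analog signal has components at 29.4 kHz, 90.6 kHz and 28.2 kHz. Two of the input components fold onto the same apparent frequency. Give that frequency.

10.6 kHz

fs/2 = 20 kHz.
29.4 kHz > fs/2 = 20 kHz, folds to fs − 29.4 kHz = 10.6 kHz.
90.6 kHz mod fs = 10.6 kHz.
10.6 kHz ≤ fs/2 = 20 kHz, appears at 10.6 kHz.
28.2 kHz > fs/2 = 20 kHz, folds to fs − 28.2 kHz = 11.8 kHz.
29.4 kHz and 90.6 kHz both map to 10.6 kHz.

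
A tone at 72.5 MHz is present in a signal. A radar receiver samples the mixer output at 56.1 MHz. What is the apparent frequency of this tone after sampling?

72.5 MHz mod fs = 16.4 MHz.
16.4 MHz ≤ fs/2 = 28.05 MHz, appears at 16.4 MHz.

16.4 MHz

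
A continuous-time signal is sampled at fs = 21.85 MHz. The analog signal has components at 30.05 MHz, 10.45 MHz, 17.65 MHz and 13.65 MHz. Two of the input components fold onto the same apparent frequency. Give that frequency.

fs/2 = 10.925 MHz.
30.05 MHz mod fs = 8.2 MHz.
8.2 MHz ≤ fs/2 = 10.925 MHz, appears at 8.2 MHz.
10.45 MHz ≤ fs/2 = 10.925 MHz, passes unchanged.
17.65 MHz > fs/2 = 10.925 MHz, folds to fs − 17.65 MHz = 4.2 MHz.
13.65 MHz > fs/2 = 10.925 MHz, folds to fs − 13.65 MHz = 8.2 MHz.
13.65 MHz and 30.05 MHz both map to 8.2 MHz.

8.2 MHz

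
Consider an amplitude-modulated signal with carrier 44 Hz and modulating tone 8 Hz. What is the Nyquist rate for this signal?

104 Hz

AM sidebands sit at fc ± fm = 36 Hz and 52 Hz.
Highest-frequency component: 52 Hz.
Nyquist rate = 2 × 52 Hz = 104 Hz.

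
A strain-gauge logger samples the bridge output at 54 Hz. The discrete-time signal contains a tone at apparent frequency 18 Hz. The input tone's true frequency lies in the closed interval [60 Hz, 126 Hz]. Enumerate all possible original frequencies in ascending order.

Frequencies that alias to 18 Hz are k·fs ± 18 Hz for integer k ≥ 0.
k=0: 18 Hz.
k=1: 36 Hz, 72 Hz.
k=2: 90 Hz, 126 Hz.
k=3: 144 Hz, 180 Hz.
Within [60 Hz, 126 Hz]: 72 Hz, 90 Hz, 126 Hz.

72 Hz, 90 Hz, 126 Hz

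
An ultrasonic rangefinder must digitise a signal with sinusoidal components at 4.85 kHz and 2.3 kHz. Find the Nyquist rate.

Highest-frequency component: 4.85 kHz.
Nyquist rate = 2 × 4.85 kHz = 9.7 kHz.

9.7 kHz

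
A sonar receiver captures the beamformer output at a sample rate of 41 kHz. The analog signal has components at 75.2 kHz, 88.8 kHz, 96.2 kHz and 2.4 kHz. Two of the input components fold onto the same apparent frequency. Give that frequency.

fs/2 = 20.5 kHz.
75.2 kHz mod fs = 34.2 kHz.
34.2 kHz > fs/2 = 20.5 kHz, folds to fs − 34.2 kHz = 6.8 kHz.
88.8 kHz mod fs = 6.8 kHz.
6.8 kHz ≤ fs/2 = 20.5 kHz, appears at 6.8 kHz.
96.2 kHz mod fs = 14.2 kHz.
14.2 kHz ≤ fs/2 = 20.5 kHz, appears at 14.2 kHz.
2.4 kHz ≤ fs/2 = 20.5 kHz, passes unchanged.
75.2 kHz and 88.8 kHz both map to 6.8 kHz.

6.8 kHz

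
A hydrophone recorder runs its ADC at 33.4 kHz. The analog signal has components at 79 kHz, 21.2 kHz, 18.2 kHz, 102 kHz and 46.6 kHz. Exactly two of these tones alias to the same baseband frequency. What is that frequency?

12.2 kHz

fs/2 = 16.7 kHz.
79 kHz mod fs = 12.2 kHz.
12.2 kHz ≤ fs/2 = 16.7 kHz, appears at 12.2 kHz.
21.2 kHz > fs/2 = 16.7 kHz, folds to fs − 21.2 kHz = 12.2 kHz.
18.2 kHz > fs/2 = 16.7 kHz, folds to fs − 18.2 kHz = 15.2 kHz.
102 kHz mod fs = 1.8 kHz.
1.8 kHz ≤ fs/2 = 16.7 kHz, appears at 1.8 kHz.
46.6 kHz mod fs = 13.2 kHz.
13.2 kHz ≤ fs/2 = 16.7 kHz, appears at 13.2 kHz.
21.2 kHz and 79 kHz both map to 12.2 kHz.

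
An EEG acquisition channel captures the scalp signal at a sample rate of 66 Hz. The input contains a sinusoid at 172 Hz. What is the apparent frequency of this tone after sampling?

172 Hz mod fs = 40 Hz.
40 Hz > fs/2 = 33 Hz, folds to fs − 40 Hz = 26 Hz.

26 Hz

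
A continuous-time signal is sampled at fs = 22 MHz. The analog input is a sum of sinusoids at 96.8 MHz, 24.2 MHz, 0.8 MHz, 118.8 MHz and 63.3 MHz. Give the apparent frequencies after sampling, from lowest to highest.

0.8 MHz, 2.2 MHz, 2.7 MHz, 8.8 MHz

fs/2 = 11 MHz.
96.8 MHz mod fs = 8.8 MHz.
8.8 MHz ≤ fs/2 = 11 MHz, appears at 8.8 MHz.
24.2 MHz mod fs = 2.2 MHz.
2.2 MHz ≤ fs/2 = 11 MHz, appears at 2.2 MHz.
0.8 MHz ≤ fs/2 = 11 MHz, passes unchanged.
118.8 MHz mod fs = 8.8 MHz.
8.8 MHz ≤ fs/2 = 11 MHz, appears at 8.8 MHz.
63.3 MHz mod fs = 19.3 MHz.
19.3 MHz > fs/2 = 11 MHz, folds to fs − 19.3 MHz = 2.7 MHz.
Distinct values: {0.8 MHz, 2.2 MHz, 2.7 MHz, 8.8 MHz}.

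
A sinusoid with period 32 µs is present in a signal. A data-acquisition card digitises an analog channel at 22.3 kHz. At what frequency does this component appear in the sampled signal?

T = 32 µs → f = 1/T = 31.25 kHz.
31.25 kHz mod fs = 8.95 kHz.
8.95 kHz ≤ fs/2 = 11.15 kHz, appears at 8.95 kHz.

8.95 kHz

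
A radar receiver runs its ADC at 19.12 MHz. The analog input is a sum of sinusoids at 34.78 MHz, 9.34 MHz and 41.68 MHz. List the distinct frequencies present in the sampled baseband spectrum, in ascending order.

fs/2 = 9.56 MHz.
34.78 MHz mod fs = 15.66 MHz.
15.66 MHz > fs/2 = 9.56 MHz, folds to fs − 15.66 MHz = 3.46 MHz.
9.34 MHz ≤ fs/2 = 9.56 MHz, passes unchanged.
41.68 MHz mod fs = 3.44 MHz.
3.44 MHz ≤ fs/2 = 9.56 MHz, appears at 3.44 MHz.
Distinct values: {3.44 MHz, 3.46 MHz, 9.34 MHz}.

3.44 MHz, 3.46 MHz, 9.34 MHz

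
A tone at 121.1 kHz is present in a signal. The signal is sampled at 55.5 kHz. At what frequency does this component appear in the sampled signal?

121.1 kHz mod fs = 10.1 kHz.
10.1 kHz ≤ fs/2 = 27.75 kHz, appears at 10.1 kHz.

10.1 kHz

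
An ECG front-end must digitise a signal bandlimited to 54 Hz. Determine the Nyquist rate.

108 Hz

Nyquist rate = 2 × 54 Hz = 108 Hz.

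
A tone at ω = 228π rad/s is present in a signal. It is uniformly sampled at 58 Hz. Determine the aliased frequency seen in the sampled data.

2 Hz

ω = 228π rad/s → f = ω/(2π) = 114 Hz.
114 Hz mod fs = 56 Hz.
56 Hz > fs/2 = 29 Hz, folds to fs − 56 Hz = 2 Hz.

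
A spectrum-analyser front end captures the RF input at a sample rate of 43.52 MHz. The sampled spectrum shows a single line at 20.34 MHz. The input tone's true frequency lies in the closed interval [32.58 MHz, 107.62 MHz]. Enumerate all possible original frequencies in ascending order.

Frequencies that alias to 20.34 MHz are k·fs ± 20.34 MHz for integer k ≥ 0.
k=0: 20.34 MHz.
k=1: 23.18 MHz, 63.86 MHz.
k=2: 66.7 MHz, 107.38 MHz.
k=3: 110.22 MHz, 150.9 MHz.
Within [32.58 MHz, 107.62 MHz]: 63.86 MHz, 66.7 MHz, 107.38 MHz.

63.86 MHz, 66.7 MHz, 107.38 MHz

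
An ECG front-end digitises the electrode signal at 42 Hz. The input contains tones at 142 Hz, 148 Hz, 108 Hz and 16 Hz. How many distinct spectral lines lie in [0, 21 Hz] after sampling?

fs/2 = 21 Hz.
142 Hz mod fs = 16 Hz.
16 Hz ≤ fs/2 = 21 Hz, appears at 16 Hz.
148 Hz mod fs = 22 Hz.
22 Hz > fs/2 = 21 Hz, folds to fs − 22 Hz = 20 Hz.
108 Hz mod fs = 24 Hz.
24 Hz > fs/2 = 21 Hz, folds to fs − 24 Hz = 18 Hz.
16 Hz ≤ fs/2 = 21 Hz, passes unchanged.
Distinct values: {16 Hz, 18 Hz, 20 Hz} → 3.

3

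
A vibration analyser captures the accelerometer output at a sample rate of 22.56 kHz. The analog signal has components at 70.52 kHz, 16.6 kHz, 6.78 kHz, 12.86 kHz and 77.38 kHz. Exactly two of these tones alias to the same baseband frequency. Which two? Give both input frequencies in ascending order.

fs/2 = 11.28 kHz.
70.52 kHz mod fs = 2.84 kHz.
2.84 kHz ≤ fs/2 = 11.28 kHz, appears at 2.84 kHz.
16.6 kHz > fs/2 = 11.28 kHz, folds to fs − 16.6 kHz = 5.96 kHz.
6.78 kHz ≤ fs/2 = 11.28 kHz, passes unchanged.
12.86 kHz > fs/2 = 11.28 kHz, folds to fs − 12.86 kHz = 9.7 kHz.
77.38 kHz mod fs = 9.7 kHz.
9.7 kHz ≤ fs/2 = 11.28 kHz, appears at 9.7 kHz.
12.86 kHz and 77.38 kHz both map to 9.7 kHz.

12.86 kHz, 77.38 kHz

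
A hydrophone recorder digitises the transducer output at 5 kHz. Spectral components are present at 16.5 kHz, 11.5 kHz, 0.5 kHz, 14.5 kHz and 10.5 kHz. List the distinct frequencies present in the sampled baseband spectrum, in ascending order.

fs/2 = 2.5 kHz.
16.5 kHz mod fs = 1.5 kHz.
1.5 kHz ≤ fs/2 = 2.5 kHz, appears at 1.5 kHz.
11.5 kHz mod fs = 1.5 kHz.
1.5 kHz ≤ fs/2 = 2.5 kHz, appears at 1.5 kHz.
0.5 kHz ≤ fs/2 = 2.5 kHz, passes unchanged.
14.5 kHz mod fs = 4.5 kHz.
4.5 kHz > fs/2 = 2.5 kHz, folds to fs − 4.5 kHz = 0.5 kHz.
10.5 kHz mod fs = 0.5 kHz.
0.5 kHz ≤ fs/2 = 2.5 kHz, appears at 0.5 kHz.
Distinct values: {0.5 kHz, 1.5 kHz}.

0.5 kHz, 1.5 kHz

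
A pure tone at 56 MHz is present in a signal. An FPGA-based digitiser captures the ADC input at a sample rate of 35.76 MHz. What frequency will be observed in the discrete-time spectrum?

56 MHz mod fs = 20.24 MHz.
20.24 MHz > fs/2 = 17.88 MHz, folds to fs − 20.24 MHz = 15.52 MHz.

15.52 MHz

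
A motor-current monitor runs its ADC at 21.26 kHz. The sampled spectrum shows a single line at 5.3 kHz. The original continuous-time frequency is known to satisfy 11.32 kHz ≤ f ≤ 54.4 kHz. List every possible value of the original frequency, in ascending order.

Frequencies that alias to 5.3 kHz are k·fs ± 5.3 kHz for integer k ≥ 0.
k=0: 5.3 kHz.
k=1: 15.96 kHz, 26.56 kHz.
k=2: 37.22 kHz, 47.82 kHz.
k=3: 58.48 kHz, 69.08 kHz.
Within [11.32 kHz, 54.4 kHz]: 15.96 kHz, 26.56 kHz, 37.22 kHz, 47.82 kHz.

15.96 kHz, 26.56 kHz, 37.22 kHz, 47.82 kHz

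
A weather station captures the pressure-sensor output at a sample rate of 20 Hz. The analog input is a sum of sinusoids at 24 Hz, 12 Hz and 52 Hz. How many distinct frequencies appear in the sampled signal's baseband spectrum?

fs/2 = 10 Hz.
24 Hz mod fs = 4 Hz.
4 Hz ≤ fs/2 = 10 Hz, appears at 4 Hz.
12 Hz > fs/2 = 10 Hz, folds to fs − 12 Hz = 8 Hz.
52 Hz mod fs = 12 Hz.
12 Hz > fs/2 = 10 Hz, folds to fs − 12 Hz = 8 Hz.
Distinct values: {4 Hz, 8 Hz} → 2.

2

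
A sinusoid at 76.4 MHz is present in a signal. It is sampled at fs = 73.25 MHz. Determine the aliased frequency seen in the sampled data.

3.15 MHz

76.4 MHz mod fs = 3.15 MHz.
3.15 MHz ≤ fs/2 = 36.625 MHz, appears at 3.15 MHz.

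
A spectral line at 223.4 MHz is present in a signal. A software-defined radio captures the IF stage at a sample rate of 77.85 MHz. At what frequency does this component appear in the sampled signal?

10.15 MHz

223.4 MHz mod fs = 67.7 MHz.
67.7 MHz > fs/2 = 38.925 MHz, folds to fs − 67.7 MHz = 10.15 MHz.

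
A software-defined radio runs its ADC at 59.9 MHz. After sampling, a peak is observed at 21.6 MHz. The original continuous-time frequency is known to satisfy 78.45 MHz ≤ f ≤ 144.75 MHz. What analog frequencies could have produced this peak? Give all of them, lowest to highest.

Frequencies that alias to 21.6 MHz are k·fs ± 21.6 MHz for integer k ≥ 0.
k=0: 21.6 MHz.
k=1: 38.3 MHz, 81.5 MHz.
k=2: 98.2 MHz, 141.4 MHz.
k=3: 158.1 MHz, 201.3 MHz.
Within [78.45 MHz, 144.75 MHz]: 81.5 MHz, 98.2 MHz, 141.4 MHz.

81.5 MHz, 98.2 MHz, 141.4 MHz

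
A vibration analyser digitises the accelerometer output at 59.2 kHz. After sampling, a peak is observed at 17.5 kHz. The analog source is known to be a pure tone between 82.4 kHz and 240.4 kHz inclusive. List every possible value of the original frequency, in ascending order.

Frequencies that alias to 17.5 kHz are k·fs ± 17.5 kHz for integer k ≥ 0.
k=0: 17.5 kHz.
k=1: 41.7 kHz, 76.7 kHz.
k=2: 100.9 kHz, 135.9 kHz.
k=3: 160.1 kHz, 195.1 kHz.
k=4: 219.3 kHz, 254.3 kHz.
k=5: 278.5 kHz, 313.5 kHz.
Within [82.4 kHz, 240.4 kHz]: 100.9 kHz, 135.9 kHz, 160.1 kHz, 195.1 kHz, 219.3 kHz.

100.9 kHz, 135.9 kHz, 160.1 kHz, 195.1 kHz, 219.3 kHz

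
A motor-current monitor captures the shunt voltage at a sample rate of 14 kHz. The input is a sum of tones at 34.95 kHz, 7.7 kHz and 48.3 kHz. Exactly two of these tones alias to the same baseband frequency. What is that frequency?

fs/2 = 7 kHz.
34.95 kHz mod fs = 6.95 kHz.
6.95 kHz ≤ fs/2 = 7 kHz, appears at 6.95 kHz.
7.7 kHz > fs/2 = 7 kHz, folds to fs − 7.7 kHz = 6.3 kHz.
48.3 kHz mod fs = 6.3 kHz.
6.3 kHz ≤ fs/2 = 7 kHz, appears at 6.3 kHz.
7.7 kHz and 48.3 kHz both map to 6.3 kHz.

6.3 kHz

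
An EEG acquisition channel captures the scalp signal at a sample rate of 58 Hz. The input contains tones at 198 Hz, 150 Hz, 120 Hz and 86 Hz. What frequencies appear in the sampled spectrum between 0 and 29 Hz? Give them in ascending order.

4 Hz, 24 Hz, 28 Hz

fs/2 = 29 Hz.
198 Hz mod fs = 24 Hz.
24 Hz ≤ fs/2 = 29 Hz, appears at 24 Hz.
150 Hz mod fs = 34 Hz.
34 Hz > fs/2 = 29 Hz, folds to fs − 34 Hz = 24 Hz.
120 Hz mod fs = 4 Hz.
4 Hz ≤ fs/2 = 29 Hz, appears at 4 Hz.
86 Hz mod fs = 28 Hz.
28 Hz ≤ fs/2 = 29 Hz, appears at 28 Hz.
Distinct values: {4 Hz, 24 Hz, 28 Hz}.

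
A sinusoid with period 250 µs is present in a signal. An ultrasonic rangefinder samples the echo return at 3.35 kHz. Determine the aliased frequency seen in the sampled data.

T = 250 µs → f = 1/T = 4 kHz.
4 kHz mod fs = 0.65 kHz.
0.65 kHz ≤ fs/2 = 1.675 kHz, appears at 0.65 kHz.

0.65 kHz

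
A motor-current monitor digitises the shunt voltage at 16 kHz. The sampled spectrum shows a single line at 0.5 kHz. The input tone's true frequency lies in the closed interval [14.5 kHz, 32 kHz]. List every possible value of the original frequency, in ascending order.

Frequencies that alias to 0.5 kHz are k·fs ± 0.5 kHz for integer k ≥ 0.
k=0: 0.5 kHz.
k=1: 15.5 kHz, 16.5 kHz.
k=2: 31.5 kHz, 32.5 kHz.
k=3: 47.5 kHz, 48.5 kHz.
Within [14.5 kHz, 32 kHz]: 15.5 kHz, 16.5 kHz, 31.5 kHz.

15.5 kHz, 16.5 kHz, 31.5 kHz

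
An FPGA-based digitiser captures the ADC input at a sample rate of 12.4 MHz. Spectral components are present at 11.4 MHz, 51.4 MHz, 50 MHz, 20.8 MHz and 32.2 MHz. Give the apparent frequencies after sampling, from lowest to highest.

fs/2 = 6.2 MHz.
11.4 MHz > fs/2 = 6.2 MHz, folds to fs − 11.4 MHz = 1 MHz.
51.4 MHz mod fs = 1.8 MHz.
1.8 MHz ≤ fs/2 = 6.2 MHz, appears at 1.8 MHz.
50 MHz mod fs = 0.4 MHz.
0.4 MHz ≤ fs/2 = 6.2 MHz, appears at 0.4 MHz.
20.8 MHz mod fs = 8.4 MHz.
8.4 MHz > fs/2 = 6.2 MHz, folds to fs − 8.4 MHz = 4 MHz.
32.2 MHz mod fs = 7.4 MHz.
7.4 MHz > fs/2 = 6.2 MHz, folds to fs − 7.4 MHz = 5 MHz.
Distinct values: {0.4 MHz, 1 MHz, 1.8 MHz, 4 MHz, 5 MHz}.

0.4 MHz, 1 MHz, 1.8 MHz, 4 MHz, 5 MHz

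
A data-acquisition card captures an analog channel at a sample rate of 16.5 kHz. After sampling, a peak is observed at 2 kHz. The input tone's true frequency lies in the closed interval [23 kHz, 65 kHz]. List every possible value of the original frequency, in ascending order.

31 kHz, 35 kHz, 47.5 kHz, 51.5 kHz, 64 kHz

Frequencies that alias to 2 kHz are k·fs ± 2 kHz for integer k ≥ 0.
k=0: 2 kHz.
k=1: 14.5 kHz, 18.5 kHz.
k=2: 31 kHz, 35 kHz.
k=3: 47.5 kHz, 51.5 kHz.
k=4: 64 kHz, 68 kHz.
k=5: 80.5 kHz, 84.5 kHz.
Within [23 kHz, 65 kHz]: 31 kHz, 35 kHz, 47.5 kHz, 51.5 kHz, 64 kHz.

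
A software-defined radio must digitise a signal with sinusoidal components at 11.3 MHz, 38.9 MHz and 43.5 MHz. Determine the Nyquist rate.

87 MHz

Highest-frequency component: 43.5 MHz.
Nyquist rate = 2 × 43.5 MHz = 87 MHz.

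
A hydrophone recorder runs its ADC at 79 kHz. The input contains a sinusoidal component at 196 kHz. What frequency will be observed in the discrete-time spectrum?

196 kHz mod fs = 38 kHz.
38 kHz ≤ fs/2 = 39.5 kHz, appears at 38 kHz.

38 kHz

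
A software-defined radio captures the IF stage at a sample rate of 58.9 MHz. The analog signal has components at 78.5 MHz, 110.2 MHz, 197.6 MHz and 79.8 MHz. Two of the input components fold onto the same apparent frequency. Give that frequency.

fs/2 = 29.45 MHz.
78.5 MHz mod fs = 19.6 MHz.
19.6 MHz ≤ fs/2 = 29.45 MHz, appears at 19.6 MHz.
110.2 MHz mod fs = 51.3 MHz.
51.3 MHz > fs/2 = 29.45 MHz, folds to fs − 51.3 MHz = 7.6 MHz.
197.6 MHz mod fs = 20.9 MHz.
20.9 MHz ≤ fs/2 = 29.45 MHz, appears at 20.9 MHz.
79.8 MHz mod fs = 20.9 MHz.
20.9 MHz ≤ fs/2 = 29.45 MHz, appears at 20.9 MHz.
79.8 MHz and 197.6 MHz both map to 20.9 MHz.

20.9 MHz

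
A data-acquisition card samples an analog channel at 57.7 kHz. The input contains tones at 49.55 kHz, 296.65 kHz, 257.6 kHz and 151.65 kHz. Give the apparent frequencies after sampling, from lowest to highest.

8.15 kHz, 21.45 kHz, 26.8 kHz

fs/2 = 28.85 kHz.
49.55 kHz > fs/2 = 28.85 kHz, folds to fs − 49.55 kHz = 8.15 kHz.
296.65 kHz mod fs = 8.15 kHz.
8.15 kHz ≤ fs/2 = 28.85 kHz, appears at 8.15 kHz.
257.6 kHz mod fs = 26.8 kHz.
26.8 kHz ≤ fs/2 = 28.85 kHz, appears at 26.8 kHz.
151.65 kHz mod fs = 36.25 kHz.
36.25 kHz > fs/2 = 28.85 kHz, folds to fs − 36.25 kHz = 21.45 kHz.
Distinct values: {8.15 kHz, 21.45 kHz, 26.8 kHz}.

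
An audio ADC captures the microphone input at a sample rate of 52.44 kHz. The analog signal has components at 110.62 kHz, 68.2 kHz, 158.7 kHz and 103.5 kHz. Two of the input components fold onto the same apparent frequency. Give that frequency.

fs/2 = 26.22 kHz.
110.62 kHz mod fs = 5.74 kHz.
5.74 kHz ≤ fs/2 = 26.22 kHz, appears at 5.74 kHz.
68.2 kHz mod fs = 15.76 kHz.
15.76 kHz ≤ fs/2 = 26.22 kHz, appears at 15.76 kHz.
158.7 kHz mod fs = 1.38 kHz.
1.38 kHz ≤ fs/2 = 26.22 kHz, appears at 1.38 kHz.
103.5 kHz mod fs = 51.06 kHz.
51.06 kHz > fs/2 = 26.22 kHz, folds to fs − 51.06 kHz = 1.38 kHz.
103.5 kHz and 158.7 kHz both map to 1.38 kHz.

1.38 kHz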